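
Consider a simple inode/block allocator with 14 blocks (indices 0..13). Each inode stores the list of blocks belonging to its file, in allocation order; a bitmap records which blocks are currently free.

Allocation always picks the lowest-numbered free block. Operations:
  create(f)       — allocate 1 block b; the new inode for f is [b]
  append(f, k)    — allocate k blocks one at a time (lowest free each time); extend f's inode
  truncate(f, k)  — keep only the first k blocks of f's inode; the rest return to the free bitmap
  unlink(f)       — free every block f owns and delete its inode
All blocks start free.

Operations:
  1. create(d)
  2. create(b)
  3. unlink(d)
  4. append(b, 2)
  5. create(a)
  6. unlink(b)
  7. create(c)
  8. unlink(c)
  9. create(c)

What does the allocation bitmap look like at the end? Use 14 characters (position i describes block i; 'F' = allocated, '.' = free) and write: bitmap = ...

create(d): bitmap=F............. | d=[0]
create(b): bitmap=FF............ | b=[1] d=[0]
unlink(d): bitmap=.F............ | b=[1]
append(b, 2): bitmap=FFF........... | b=[1, 0, 2]
create(a): bitmap=FFFF.......... | a=[3] b=[1, 0, 2]
unlink(b): bitmap=...F.......... | a=[3]
create(c): bitmap=F..F.......... | a=[3] c=[0]
unlink(c): bitmap=...F.......... | a=[3]
create(c): bitmap=F..F.......... | a=[3] c=[0]

bitmap = F..F..........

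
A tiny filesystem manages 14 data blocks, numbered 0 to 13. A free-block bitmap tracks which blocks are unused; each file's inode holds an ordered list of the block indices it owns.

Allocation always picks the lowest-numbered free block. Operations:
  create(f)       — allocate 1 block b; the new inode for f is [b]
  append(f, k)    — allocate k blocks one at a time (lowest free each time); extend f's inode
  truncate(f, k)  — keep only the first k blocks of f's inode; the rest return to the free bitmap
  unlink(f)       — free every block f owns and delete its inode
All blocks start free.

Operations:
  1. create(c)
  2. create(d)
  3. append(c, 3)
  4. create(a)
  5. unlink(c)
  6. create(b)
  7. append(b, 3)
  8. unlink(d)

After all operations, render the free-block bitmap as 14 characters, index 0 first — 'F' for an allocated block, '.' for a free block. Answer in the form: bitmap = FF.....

bitmap = F.FFFF........

create(c): bitmap=F............. | c=[0]
create(d): bitmap=FF............ | c=[0] d=[1]
append(c, 3): bitmap=FFFFF......... | c=[0, 2, 3, 4] d=[1]
create(a): bitmap=FFFFFF........ | a=[5] c=[0, 2, 3, 4] d=[1]
unlink(c): bitmap=.F...F........ | a=[5] d=[1]
create(b): bitmap=FF...F........ | a=[5] b=[0] d=[1]
append(b, 3): bitmap=FFFFFF........ | a=[5] b=[0, 2, 3, 4] d=[1]
unlink(d): bitmap=F.FFFF........ | a=[5] b=[0, 2, 3, 4]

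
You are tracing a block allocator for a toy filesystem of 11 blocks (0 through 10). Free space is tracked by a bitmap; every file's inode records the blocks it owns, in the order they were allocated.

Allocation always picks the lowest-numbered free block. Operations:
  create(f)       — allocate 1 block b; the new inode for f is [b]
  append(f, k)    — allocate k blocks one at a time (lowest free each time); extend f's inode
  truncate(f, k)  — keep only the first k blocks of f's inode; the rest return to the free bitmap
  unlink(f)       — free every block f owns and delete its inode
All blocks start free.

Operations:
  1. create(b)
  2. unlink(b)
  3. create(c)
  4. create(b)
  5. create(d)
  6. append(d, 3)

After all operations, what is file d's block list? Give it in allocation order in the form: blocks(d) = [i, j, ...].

blocks(d) = [2, 3, 4, 5]

  1. create(b)  ⇒  F..........  {b→[0]}
  2. unlink(b)  ⇒  ...........  {}
  3. create(c)  ⇒  F..........  {c→[0]}
  4. create(b)  ⇒  FF.........  {b→[1]; c→[0]}
  5. create(d)  ⇒  FFF........  {b→[1]; c→[0]; d→[2]}
  6. append(d, 3)  ⇒  FFFFFF.....  {b→[1]; c→[0]; d→[2, 3, 4, 5]}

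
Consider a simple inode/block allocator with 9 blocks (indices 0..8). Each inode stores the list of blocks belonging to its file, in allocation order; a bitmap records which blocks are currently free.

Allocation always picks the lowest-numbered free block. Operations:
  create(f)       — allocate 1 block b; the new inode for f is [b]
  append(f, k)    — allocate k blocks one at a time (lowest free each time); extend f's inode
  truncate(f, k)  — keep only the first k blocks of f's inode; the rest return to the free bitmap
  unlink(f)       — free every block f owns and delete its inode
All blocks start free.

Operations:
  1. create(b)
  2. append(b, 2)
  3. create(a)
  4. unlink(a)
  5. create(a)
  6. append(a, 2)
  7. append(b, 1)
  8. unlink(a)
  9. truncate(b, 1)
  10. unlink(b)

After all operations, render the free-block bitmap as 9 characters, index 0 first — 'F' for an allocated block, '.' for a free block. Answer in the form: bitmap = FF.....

after create(b) → b:[0]  free=[F........]
after append(b, 2) → b:[0, 1, 2]  free=[FFF......]
after create(a) → a:[3], b:[0, 1, 2]  free=[FFFF.....]
after unlink(a) → b:[0, 1, 2]  free=[FFF......]
after create(a) → a:[3], b:[0, 1, 2]  free=[FFFF.....]
after append(a, 2) → a:[3, 4, 5], b:[0, 1, 2]  free=[FFFFFF...]
after append(b, 1) → a:[3, 4, 5], b:[0, 1, 2, 6]  free=[FFFFFFF..]
after unlink(a) → b:[0, 1, 2, 6]  free=[FFF...F..]
after truncate(b, 1) → b:[0]  free=[F........]
after unlink(b) →   free=[.........]

bitmap = .........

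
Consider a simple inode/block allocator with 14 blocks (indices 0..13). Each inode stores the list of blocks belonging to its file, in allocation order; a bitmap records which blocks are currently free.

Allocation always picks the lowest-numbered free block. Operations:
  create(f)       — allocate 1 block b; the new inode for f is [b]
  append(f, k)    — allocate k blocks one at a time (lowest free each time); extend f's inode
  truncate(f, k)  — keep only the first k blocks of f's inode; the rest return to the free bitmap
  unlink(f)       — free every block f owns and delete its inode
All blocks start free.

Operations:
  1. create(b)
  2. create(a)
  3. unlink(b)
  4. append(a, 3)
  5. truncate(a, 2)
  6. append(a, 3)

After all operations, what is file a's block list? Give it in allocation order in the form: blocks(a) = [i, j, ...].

  1. create(b)  ⇒  F.............  {b→[0]}
  2. create(a)  ⇒  FF............  {a→[1]; b→[0]}
  3. unlink(b)  ⇒  .F............  {a→[1]}
  4. append(a, 3)  ⇒  FFFF..........  {a→[1, 0, 2, 3]}
  5. truncate(a, 2)  ⇒  FF............  {a→[1, 0]}
  6. append(a, 3)  ⇒  FFFFF.........  {a→[1, 0, 2, 3, 4]}

blocks(a) = [1, 0, 2, 3, 4]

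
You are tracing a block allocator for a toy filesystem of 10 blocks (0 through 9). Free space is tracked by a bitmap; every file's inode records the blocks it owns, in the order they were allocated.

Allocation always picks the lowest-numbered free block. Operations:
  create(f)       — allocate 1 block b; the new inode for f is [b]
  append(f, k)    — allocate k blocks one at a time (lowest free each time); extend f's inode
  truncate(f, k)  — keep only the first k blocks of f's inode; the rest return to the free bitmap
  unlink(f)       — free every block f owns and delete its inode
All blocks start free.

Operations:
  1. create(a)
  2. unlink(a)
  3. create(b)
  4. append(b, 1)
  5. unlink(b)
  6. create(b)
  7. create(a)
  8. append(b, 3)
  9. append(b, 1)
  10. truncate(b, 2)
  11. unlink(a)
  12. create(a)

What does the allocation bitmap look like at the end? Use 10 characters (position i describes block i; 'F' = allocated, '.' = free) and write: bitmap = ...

  1. create(a)  ⇒  F.........  {a→[0]}
  2. unlink(a)  ⇒  ..........  {}
  3. create(b)  ⇒  F.........  {b→[0]}
  4. append(b, 1)  ⇒  FF........  {b→[0, 1]}
  5. unlink(b)  ⇒  ..........  {}
  6. create(b)  ⇒  F.........  {b→[0]}
  7. create(a)  ⇒  FF........  {a→[1]; b→[0]}
  8. append(b, 3)  ⇒  FFFFF.....  {a→[1]; b→[0, 2, 3, 4]}
  9. append(b, 1)  ⇒  FFFFFF....  {a→[1]; b→[0, 2, 3, 4, 5]}
  10. truncate(b, 2)  ⇒  FFF.......  {a→[1]; b→[0, 2]}
  11. unlink(a)  ⇒  F.F.......  {b→[0, 2]}
  12. create(a)  ⇒  FFF.......  {a→[1]; b→[0, 2]}

bitmap = FFF.......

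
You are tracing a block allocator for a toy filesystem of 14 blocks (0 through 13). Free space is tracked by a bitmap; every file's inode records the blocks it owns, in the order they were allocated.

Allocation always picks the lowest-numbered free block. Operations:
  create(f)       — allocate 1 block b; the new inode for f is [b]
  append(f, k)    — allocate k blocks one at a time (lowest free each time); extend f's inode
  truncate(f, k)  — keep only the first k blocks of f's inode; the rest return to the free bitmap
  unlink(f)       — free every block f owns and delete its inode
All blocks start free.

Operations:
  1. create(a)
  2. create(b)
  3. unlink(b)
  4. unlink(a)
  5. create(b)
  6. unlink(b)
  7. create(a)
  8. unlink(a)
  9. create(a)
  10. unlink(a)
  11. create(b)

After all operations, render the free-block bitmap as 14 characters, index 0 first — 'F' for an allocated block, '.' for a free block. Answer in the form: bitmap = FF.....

bitmap = F.............

  1. create(a)  ⇒  F.............  {a→[0]}
  2. create(b)  ⇒  FF............  {a→[0]; b→[1]}
  3. unlink(b)  ⇒  F.............  {a→[0]}
  4. unlink(a)  ⇒  ..............  {}
  5. create(b)  ⇒  F.............  {b→[0]}
  6. unlink(b)  ⇒  ..............  {}
  7. create(a)  ⇒  F.............  {a→[0]}
  8. unlink(a)  ⇒  ..............  {}
  9. create(a)  ⇒  F.............  {a→[0]}
  10. unlink(a)  ⇒  ..............  {}
  11. create(b)  ⇒  F.............  {b→[0]}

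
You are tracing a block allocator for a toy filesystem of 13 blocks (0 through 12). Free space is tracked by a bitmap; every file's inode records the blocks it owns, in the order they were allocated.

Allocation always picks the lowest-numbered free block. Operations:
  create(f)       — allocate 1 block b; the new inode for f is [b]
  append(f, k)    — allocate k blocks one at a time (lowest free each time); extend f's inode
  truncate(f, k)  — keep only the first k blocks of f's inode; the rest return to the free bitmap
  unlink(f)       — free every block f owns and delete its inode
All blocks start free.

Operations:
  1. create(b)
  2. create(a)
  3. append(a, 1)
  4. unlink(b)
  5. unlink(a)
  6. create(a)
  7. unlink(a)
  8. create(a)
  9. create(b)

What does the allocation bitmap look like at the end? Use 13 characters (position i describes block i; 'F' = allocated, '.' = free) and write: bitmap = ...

after create(b) → b:[0]  free=[F............]
after create(a) → a:[1], b:[0]  free=[FF...........]
after append(a, 1) → a:[1, 2], b:[0]  free=[FFF..........]
after unlink(b) → a:[1, 2]  free=[.FF..........]
after unlink(a) →   free=[.............]
after create(a) → a:[0]  free=[F............]
after unlink(a) →   free=[.............]
after create(a) → a:[0]  free=[F............]
after create(b) → a:[0], b:[1]  free=[FF...........]

bitmap = FF...........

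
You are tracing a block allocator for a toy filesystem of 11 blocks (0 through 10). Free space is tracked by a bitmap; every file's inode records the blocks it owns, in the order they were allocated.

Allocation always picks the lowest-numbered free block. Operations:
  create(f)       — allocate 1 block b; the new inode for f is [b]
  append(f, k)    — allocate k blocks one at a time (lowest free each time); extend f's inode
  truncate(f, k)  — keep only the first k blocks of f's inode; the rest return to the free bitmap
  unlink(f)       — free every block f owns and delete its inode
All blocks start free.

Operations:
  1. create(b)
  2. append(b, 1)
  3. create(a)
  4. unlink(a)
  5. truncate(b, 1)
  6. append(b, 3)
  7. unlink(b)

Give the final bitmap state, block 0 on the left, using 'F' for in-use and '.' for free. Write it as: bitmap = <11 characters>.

bitmap = ...........

after create(b) → b:[0]  free=[F..........]
after append(b, 1) → b:[0, 1]  free=[FF.........]
after create(a) → a:[2], b:[0, 1]  free=[FFF........]
after unlink(a) → b:[0, 1]  free=[FF.........]
after truncate(b, 1) → b:[0]  free=[F..........]
after append(b, 3) → b:[0, 1, 2, 3]  free=[FFFF.......]
after unlink(b) →   free=[...........]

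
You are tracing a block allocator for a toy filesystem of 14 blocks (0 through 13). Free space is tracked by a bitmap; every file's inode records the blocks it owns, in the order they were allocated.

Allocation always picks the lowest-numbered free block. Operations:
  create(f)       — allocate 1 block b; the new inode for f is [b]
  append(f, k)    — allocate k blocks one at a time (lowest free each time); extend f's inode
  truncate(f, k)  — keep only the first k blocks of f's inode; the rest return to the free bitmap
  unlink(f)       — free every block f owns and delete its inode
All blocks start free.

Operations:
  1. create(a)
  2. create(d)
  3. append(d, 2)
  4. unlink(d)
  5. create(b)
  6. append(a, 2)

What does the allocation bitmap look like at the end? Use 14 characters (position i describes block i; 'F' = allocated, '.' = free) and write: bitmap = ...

[1] create(a) — a=0 (map F.............)
[2] create(d) — a=0 d=1 (map FF............)
[3] append(d, 2) — a=0 d=1,2,3 (map FFFF..........)
[4] unlink(d) — a=0 (map F.............)
[5] create(b) — a=0 b=1 (map FF............)
[6] append(a, 2) — a=0,2,3 b=1 (map FFFF..........)

bitmap = FFFF..........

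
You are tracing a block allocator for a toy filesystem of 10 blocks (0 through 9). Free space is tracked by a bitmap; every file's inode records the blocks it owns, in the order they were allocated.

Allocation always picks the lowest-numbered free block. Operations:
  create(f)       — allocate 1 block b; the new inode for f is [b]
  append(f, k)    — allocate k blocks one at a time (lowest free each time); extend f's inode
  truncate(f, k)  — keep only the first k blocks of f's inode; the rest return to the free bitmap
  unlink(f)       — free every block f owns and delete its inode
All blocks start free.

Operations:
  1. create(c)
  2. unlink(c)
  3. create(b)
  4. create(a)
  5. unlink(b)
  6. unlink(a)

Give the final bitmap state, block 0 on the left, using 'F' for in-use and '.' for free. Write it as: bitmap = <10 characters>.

create(c): bitmap=F......... | c=[0]
unlink(c): bitmap=.......... | 
create(b): bitmap=F......... | b=[0]
create(a): bitmap=FF........ | a=[1] b=[0]
unlink(b): bitmap=.F........ | a=[1]
unlink(a): bitmap=.......... | 

bitmap = ..........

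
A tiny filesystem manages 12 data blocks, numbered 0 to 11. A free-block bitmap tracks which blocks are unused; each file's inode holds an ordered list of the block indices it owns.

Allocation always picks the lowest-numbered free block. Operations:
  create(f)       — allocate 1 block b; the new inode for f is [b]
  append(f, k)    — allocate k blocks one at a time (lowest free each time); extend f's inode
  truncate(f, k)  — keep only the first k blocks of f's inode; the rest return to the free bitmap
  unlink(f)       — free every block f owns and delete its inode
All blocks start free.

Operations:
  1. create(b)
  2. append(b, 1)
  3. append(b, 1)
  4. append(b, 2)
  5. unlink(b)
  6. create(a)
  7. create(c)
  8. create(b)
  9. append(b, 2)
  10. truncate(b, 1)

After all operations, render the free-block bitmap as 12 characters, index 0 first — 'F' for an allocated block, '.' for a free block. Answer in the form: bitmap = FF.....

bitmap = FFF.........

  1. create(b)  ⇒  F...........  {b→[0]}
  2. append(b, 1)  ⇒  FF..........  {b→[0, 1]}
  3. append(b, 1)  ⇒  FFF.........  {b→[0, 1, 2]}
  4. append(b, 2)  ⇒  FFFFF.......  {b→[0, 1, 2, 3, 4]}
  5. unlink(b)  ⇒  ............  {}
  6. create(a)  ⇒  F...........  {a→[0]}
  7. create(c)  ⇒  FF..........  {a→[0]; c→[1]}
  8. create(b)  ⇒  FFF.........  {a→[0]; b→[2]; c→[1]}
  9. append(b, 2)  ⇒  FFFFF.......  {a→[0]; b→[2, 3, 4]; c→[1]}
  10. truncate(b, 1)  ⇒  FFF.........  {a→[0]; b→[2]; c→[1]}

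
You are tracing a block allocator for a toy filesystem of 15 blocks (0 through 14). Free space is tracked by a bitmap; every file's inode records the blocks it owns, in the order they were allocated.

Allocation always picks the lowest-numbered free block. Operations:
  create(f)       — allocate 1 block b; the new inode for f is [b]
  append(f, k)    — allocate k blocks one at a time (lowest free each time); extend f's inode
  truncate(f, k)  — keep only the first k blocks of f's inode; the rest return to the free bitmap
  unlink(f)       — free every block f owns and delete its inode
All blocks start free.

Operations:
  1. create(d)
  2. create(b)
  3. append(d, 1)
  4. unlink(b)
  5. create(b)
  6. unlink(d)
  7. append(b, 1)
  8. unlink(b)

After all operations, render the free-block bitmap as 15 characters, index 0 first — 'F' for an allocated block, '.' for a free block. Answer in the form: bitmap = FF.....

bitmap = ...............

create(d): bitmap=F.............. | d=[0]
create(b): bitmap=FF............. | b=[1] d=[0]
append(d, 1): bitmap=FFF............ | b=[1] d=[0, 2]
unlink(b): bitmap=F.F............ | d=[0, 2]
create(b): bitmap=FFF............ | b=[1] d=[0, 2]
unlink(d): bitmap=.F............. | b=[1]
append(b, 1): bitmap=FF............. | b=[1, 0]
unlink(b): bitmap=............... | 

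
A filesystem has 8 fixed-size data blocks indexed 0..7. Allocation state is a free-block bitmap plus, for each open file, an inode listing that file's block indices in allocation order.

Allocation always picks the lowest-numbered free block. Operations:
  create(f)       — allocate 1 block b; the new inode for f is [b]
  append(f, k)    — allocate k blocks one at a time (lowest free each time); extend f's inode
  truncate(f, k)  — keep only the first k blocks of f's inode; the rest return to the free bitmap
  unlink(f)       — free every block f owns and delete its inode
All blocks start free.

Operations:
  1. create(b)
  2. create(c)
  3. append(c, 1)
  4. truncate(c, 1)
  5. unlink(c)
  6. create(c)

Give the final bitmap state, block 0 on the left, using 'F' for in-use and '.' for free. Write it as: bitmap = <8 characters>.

bitmap = FF......

after create(b) → b:[0]  free=[F.......]
after create(c) → b:[0], c:[1]  free=[FF......]
after append(c, 1) → b:[0], c:[1, 2]  free=[FFF.....]
after truncate(c, 1) → b:[0], c:[1]  free=[FF......]
after unlink(c) → b:[0]  free=[F.......]
after create(c) → b:[0], c:[1]  free=[FF......]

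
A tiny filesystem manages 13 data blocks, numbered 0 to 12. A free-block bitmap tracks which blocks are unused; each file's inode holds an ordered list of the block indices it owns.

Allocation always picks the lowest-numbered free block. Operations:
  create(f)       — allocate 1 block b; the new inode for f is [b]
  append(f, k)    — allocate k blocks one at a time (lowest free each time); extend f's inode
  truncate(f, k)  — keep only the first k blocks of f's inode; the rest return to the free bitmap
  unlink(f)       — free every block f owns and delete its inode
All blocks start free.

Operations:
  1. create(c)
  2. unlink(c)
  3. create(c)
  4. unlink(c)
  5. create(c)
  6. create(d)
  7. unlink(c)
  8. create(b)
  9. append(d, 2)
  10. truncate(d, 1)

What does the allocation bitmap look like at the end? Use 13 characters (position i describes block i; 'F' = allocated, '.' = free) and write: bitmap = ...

[1] create(c) — c=0 (map F............)
[2] unlink(c) —  (map .............)
[3] create(c) — c=0 (map F............)
[4] unlink(c) —  (map .............)
[5] create(c) — c=0 (map F............)
[6] create(d) — c=0 d=1 (map FF...........)
[7] unlink(c) — d=1 (map .F...........)
[8] create(b) — b=0 d=1 (map FF...........)
[9] append(d, 2) — b=0 d=1,2,3 (map FFFF.........)
[10] truncate(d, 1) — b=0 d=1 (map FF...........)

bitmap = FF...........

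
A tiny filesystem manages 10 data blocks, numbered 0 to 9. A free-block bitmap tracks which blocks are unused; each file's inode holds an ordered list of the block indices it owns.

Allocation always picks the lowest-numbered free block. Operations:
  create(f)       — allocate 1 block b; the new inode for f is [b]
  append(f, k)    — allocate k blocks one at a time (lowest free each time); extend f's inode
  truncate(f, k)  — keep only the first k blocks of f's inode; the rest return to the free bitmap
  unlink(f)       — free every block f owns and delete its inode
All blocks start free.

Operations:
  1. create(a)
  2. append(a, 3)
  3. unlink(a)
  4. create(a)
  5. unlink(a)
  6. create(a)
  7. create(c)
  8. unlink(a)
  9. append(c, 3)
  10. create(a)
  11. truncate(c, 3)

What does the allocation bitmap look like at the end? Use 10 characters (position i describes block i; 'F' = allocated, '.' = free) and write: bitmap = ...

  1. create(a)  ⇒  F.........  {a→[0]}
  2. append(a, 3)  ⇒  FFFF......  {a→[0, 1, 2, 3]}
  3. unlink(a)  ⇒  ..........  {}
  4. create(a)  ⇒  F.........  {a→[0]}
  5. unlink(a)  ⇒  ..........  {}
  6. create(a)  ⇒  F.........  {a→[0]}
  7. create(c)  ⇒  FF........  {a→[0]; c→[1]}
  8. unlink(a)  ⇒  .F........  {c→[1]}
  9. append(c, 3)  ⇒  FFFF......  {c→[1, 0, 2, 3]}
  10. create(a)  ⇒  FFFFF.....  {a→[4]; c→[1, 0, 2, 3]}
  11. truncate(c, 3)  ⇒  FFF.F.....  {a→[4]; c→[1, 0, 2]}

bitmap = FFF.F.....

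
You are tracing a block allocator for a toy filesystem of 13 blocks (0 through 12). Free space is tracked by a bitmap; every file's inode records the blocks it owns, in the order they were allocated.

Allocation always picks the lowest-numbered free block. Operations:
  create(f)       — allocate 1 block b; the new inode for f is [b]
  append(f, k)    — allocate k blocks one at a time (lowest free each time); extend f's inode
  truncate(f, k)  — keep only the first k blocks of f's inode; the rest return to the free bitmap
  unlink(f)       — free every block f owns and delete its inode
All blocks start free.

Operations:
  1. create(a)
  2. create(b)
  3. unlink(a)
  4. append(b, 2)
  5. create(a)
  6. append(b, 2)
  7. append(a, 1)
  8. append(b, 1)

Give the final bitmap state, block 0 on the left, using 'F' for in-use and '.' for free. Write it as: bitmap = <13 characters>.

bitmap = FFFFFFFF.....

[1] create(a) — a=0 (map F............)
[2] create(b) — a=0 b=1 (map FF...........)
[3] unlink(a) — b=1 (map .F...........)
[4] append(b, 2) — b=1,0,2 (map FFF..........)
[5] create(a) — a=3 b=1,0,2 (map FFFF.........)
[6] append(b, 2) — a=3 b=1,0,2,4,5 (map FFFFFF.......)
[7] append(a, 1) — a=3,6 b=1,0,2,4,5 (map FFFFFFF......)
[8] append(b, 1) — a=3,6 b=1,0,2,4,5,7 (map FFFFFFFF.....)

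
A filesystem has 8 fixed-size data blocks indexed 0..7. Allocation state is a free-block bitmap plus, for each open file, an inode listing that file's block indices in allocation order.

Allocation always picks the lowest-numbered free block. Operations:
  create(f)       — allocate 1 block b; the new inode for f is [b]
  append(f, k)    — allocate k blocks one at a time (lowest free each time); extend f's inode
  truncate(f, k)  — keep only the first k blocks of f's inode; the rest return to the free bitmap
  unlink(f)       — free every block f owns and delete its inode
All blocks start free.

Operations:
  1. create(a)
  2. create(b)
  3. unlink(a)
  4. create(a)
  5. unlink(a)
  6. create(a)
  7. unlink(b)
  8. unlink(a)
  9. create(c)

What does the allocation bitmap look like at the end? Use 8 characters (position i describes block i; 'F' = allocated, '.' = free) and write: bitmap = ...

  1. create(a)  ⇒  F.......  {a→[0]}
  2. create(b)  ⇒  FF......  {a→[0]; b→[1]}
  3. unlink(a)  ⇒  .F......  {b→[1]}
  4. create(a)  ⇒  FF......  {a→[0]; b→[1]}
  5. unlink(a)  ⇒  .F......  {b→[1]}
  6. create(a)  ⇒  FF......  {a→[0]; b→[1]}
  7. unlink(b)  ⇒  F.......  {a→[0]}
  8. unlink(a)  ⇒  ........  {}
  9. create(c)  ⇒  F.......  {c→[0]}

bitmap = F.......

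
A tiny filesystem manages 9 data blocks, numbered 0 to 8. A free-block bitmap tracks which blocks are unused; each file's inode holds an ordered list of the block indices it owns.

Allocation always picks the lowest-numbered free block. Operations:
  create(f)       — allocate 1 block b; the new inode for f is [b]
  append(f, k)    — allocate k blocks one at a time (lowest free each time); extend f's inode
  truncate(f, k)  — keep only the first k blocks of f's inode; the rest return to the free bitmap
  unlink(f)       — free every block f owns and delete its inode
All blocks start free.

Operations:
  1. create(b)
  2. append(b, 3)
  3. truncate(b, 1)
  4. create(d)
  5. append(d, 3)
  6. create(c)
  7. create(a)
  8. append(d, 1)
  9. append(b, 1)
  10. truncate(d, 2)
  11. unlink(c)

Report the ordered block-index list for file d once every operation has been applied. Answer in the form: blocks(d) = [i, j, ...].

blocks(d) = [1, 2]

after create(b) → b:[0]  free=[F........]
after append(b, 3) → b:[0, 1, 2, 3]  free=[FFFF.....]
after truncate(b, 1) → b:[0]  free=[F........]
after create(d) → b:[0], d:[1]  free=[FF.......]
after append(d, 3) → b:[0], d:[1, 2, 3, 4]  free=[FFFFF....]
after create(c) → b:[0], c:[5], d:[1, 2, 3, 4]  free=[FFFFFF...]
after create(a) → a:[6], b:[0], c:[5], d:[1, 2, 3, 4]  free=[FFFFFFF..]
after append(d, 1) → a:[6], b:[0], c:[5], d:[1, 2, 3, 4, 7]  free=[FFFFFFFF.]
after append(b, 1) → a:[6], b:[0, 8], c:[5], d:[1, 2, 3, 4, 7]  free=[FFFFFFFFF]
after truncate(d, 2) → a:[6], b:[0, 8], c:[5], d:[1, 2]  free=[FFF..FF.F]
after unlink(c) → a:[6], b:[0, 8], d:[1, 2]  free=[FFF...F.F]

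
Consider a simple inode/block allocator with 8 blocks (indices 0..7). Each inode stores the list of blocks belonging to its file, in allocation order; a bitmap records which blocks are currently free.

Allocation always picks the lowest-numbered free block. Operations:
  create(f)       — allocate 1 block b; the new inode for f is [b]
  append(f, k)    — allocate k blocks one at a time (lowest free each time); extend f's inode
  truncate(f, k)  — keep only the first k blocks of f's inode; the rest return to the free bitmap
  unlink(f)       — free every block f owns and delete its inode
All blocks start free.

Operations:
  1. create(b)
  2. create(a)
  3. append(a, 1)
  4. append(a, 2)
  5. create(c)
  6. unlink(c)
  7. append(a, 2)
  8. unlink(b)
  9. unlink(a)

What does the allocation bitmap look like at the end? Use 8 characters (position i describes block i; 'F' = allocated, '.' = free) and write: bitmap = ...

bitmap = ........

after create(b) → b:[0]  free=[F.......]
after create(a) → a:[1], b:[0]  free=[FF......]
after append(a, 1) → a:[1, 2], b:[0]  free=[FFF.....]
after append(a, 2) → a:[1, 2, 3, 4], b:[0]  free=[FFFFF...]
after create(c) → a:[1, 2, 3, 4], b:[0], c:[5]  free=[FFFFFF..]
after unlink(c) → a:[1, 2, 3, 4], b:[0]  free=[FFFFF...]
after append(a, 2) → a:[1, 2, 3, 4, 5, 6], b:[0]  free=[FFFFFFF.]
after unlink(b) → a:[1, 2, 3, 4, 5, 6]  free=[.FFFFFF.]
after unlink(a) →   free=[........]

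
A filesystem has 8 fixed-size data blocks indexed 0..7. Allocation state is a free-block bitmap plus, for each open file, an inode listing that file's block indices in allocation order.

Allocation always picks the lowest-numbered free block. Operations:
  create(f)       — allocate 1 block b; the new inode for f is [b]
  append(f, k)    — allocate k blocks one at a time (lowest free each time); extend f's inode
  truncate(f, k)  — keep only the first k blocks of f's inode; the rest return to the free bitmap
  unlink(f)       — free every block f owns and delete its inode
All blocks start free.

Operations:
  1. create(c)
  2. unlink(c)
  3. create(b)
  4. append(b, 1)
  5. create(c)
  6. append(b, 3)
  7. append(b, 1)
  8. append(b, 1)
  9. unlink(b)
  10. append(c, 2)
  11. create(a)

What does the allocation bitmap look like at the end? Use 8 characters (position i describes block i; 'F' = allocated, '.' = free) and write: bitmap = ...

after create(c) → c:[0]  free=[F.......]
after unlink(c) →   free=[........]
after create(b) → b:[0]  free=[F.......]
after append(b, 1) → b:[0, 1]  free=[FF......]
after create(c) → b:[0, 1], c:[2]  free=[FFF.....]
after append(b, 3) → b:[0, 1, 3, 4, 5], c:[2]  free=[FFFFFF..]
after append(b, 1) → b:[0, 1, 3, 4, 5, 6], c:[2]  free=[FFFFFFF.]
after append(b, 1) → b:[0, 1, 3, 4, 5, 6, 7], c:[2]  free=[FFFFFFFF]
after unlink(b) → c:[2]  free=[..F.....]
after append(c, 2) → c:[2, 0, 1]  free=[FFF.....]
after create(a) → a:[3], c:[2, 0, 1]  free=[FFFF....]

bitmap = FFFF....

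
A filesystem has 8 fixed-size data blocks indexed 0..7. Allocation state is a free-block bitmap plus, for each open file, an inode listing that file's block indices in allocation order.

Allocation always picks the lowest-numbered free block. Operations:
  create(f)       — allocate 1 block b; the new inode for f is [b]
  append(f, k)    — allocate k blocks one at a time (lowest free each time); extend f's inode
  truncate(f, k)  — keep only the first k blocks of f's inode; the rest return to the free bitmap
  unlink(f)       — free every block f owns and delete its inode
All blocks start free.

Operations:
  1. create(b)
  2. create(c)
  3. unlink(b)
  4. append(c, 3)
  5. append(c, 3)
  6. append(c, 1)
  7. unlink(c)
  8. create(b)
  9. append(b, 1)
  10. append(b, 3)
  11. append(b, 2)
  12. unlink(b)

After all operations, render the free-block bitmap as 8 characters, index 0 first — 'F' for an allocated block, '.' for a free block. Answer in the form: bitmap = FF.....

bitmap = ........

[1] create(b) — b=0 (map F.......)
[2] create(c) — b=0 c=1 (map FF......)
[3] unlink(b) — c=1 (map .F......)
[4] append(c, 3) — c=1,0,2,3 (map FFFF....)
[5] append(c, 3) — c=1,0,2,3,4,5,6 (map FFFFFFF.)
[6] append(c, 1) — c=1,0,2,3,4,5,6,7 (map FFFFFFFF)
[7] unlink(c) —  (map ........)
[8] create(b) — b=0 (map F.......)
[9] append(b, 1) — b=0,1 (map FF......)
[10] append(b, 3) — b=0,1,2,3,4 (map FFFFF...)
[11] append(b, 2) — b=0,1,2,3,4,5,6 (map FFFFFFF.)
[12] unlink(b) —  (map ........)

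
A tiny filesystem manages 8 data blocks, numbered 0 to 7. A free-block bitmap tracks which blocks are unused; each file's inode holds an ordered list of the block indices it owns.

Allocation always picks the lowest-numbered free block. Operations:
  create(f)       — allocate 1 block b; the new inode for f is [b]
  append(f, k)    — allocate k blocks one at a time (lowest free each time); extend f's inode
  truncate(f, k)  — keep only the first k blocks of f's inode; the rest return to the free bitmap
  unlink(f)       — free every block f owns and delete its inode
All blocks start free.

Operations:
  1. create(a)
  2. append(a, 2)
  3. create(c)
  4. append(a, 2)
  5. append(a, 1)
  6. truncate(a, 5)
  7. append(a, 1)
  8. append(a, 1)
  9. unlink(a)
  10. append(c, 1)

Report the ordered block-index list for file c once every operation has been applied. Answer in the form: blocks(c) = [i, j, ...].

create(a): bitmap=F....... | a=[0]
append(a, 2): bitmap=FFF..... | a=[0, 1, 2]
create(c): bitmap=FFFF.... | a=[0, 1, 2] c=[3]
append(a, 2): bitmap=FFFFFF.. | a=[0, 1, 2, 4, 5] c=[3]
append(a, 1): bitmap=FFFFFFF. | a=[0, 1, 2, 4, 5, 6] c=[3]
truncate(a, 5): bitmap=FFFFFF.. | a=[0, 1, 2, 4, 5] c=[3]
append(a, 1): bitmap=FFFFFFF. | a=[0, 1, 2, 4, 5, 6] c=[3]
append(a, 1): bitmap=FFFFFFFF | a=[0, 1, 2, 4, 5, 6, 7] c=[3]
unlink(a): bitmap=...F.... | c=[3]
append(c, 1): bitmap=F..F.... | c=[3, 0]

blocks(c) = [3, 0]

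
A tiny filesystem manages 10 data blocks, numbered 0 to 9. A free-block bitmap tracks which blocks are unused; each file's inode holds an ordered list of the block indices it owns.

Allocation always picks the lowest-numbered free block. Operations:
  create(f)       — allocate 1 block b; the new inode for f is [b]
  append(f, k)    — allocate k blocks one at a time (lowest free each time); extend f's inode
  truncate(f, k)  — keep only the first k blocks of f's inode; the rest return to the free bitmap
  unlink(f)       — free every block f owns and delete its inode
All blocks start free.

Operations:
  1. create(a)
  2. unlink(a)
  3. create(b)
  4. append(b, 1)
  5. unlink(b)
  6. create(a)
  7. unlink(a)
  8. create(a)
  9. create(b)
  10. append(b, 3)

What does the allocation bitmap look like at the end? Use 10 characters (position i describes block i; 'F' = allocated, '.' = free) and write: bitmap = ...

bitmap = FFFFF.....

[1] create(a) — a=0 (map F.........)
[2] unlink(a) —  (map ..........)
[3] create(b) — b=0 (map F.........)
[4] append(b, 1) — b=0,1 (map FF........)
[5] unlink(b) —  (map ..........)
[6] create(a) — a=0 (map F.........)
[7] unlink(a) —  (map ..........)
[8] create(a) — a=0 (map F.........)
[9] create(b) — a=0 b=1 (map FF........)
[10] append(b, 3) — a=0 b=1,2,3,4 (map FFFFF.....)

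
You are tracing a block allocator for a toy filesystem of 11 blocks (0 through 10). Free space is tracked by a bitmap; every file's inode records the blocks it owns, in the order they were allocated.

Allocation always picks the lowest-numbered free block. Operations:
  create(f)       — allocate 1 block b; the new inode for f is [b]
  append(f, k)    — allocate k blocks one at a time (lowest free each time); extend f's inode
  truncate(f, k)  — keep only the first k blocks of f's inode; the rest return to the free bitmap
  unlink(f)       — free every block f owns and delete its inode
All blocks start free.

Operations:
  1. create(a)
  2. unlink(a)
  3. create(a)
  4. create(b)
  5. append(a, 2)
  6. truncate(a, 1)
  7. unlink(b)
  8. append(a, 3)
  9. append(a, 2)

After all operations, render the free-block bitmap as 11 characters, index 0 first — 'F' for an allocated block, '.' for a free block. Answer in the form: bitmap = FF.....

  1. create(a)  ⇒  F..........  {a→[0]}
  2. unlink(a)  ⇒  ...........  {}
  3. create(a)  ⇒  F..........  {a→[0]}
  4. create(b)  ⇒  FF.........  {a→[0]; b→[1]}
  5. append(a, 2)  ⇒  FFFF.......  {a→[0, 2, 3]; b→[1]}
  6. truncate(a, 1)  ⇒  FF.........  {a→[0]; b→[1]}
  7. unlink(b)  ⇒  F..........  {a→[0]}
  8. append(a, 3)  ⇒  FFFF.......  {a→[0, 1, 2, 3]}
  9. append(a, 2)  ⇒  FFFFFF.....  {a→[0, 1, 2, 3, 4, 5]}

bitmap = FFFFFF.....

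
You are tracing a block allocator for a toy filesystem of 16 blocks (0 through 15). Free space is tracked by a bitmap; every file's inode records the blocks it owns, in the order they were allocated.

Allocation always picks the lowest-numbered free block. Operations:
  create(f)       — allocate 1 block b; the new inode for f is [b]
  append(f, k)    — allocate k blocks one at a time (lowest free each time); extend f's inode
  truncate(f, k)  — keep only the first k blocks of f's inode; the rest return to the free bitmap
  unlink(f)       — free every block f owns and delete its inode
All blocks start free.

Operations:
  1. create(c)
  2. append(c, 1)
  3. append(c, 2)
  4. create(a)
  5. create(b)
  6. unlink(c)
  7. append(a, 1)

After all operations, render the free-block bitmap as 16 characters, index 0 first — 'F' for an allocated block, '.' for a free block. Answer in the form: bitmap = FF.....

[1] create(c) — c=0 (map F...............)
[2] append(c, 1) — c=0,1 (map FF..............)
[3] append(c, 2) — c=0,1,2,3 (map FFFF............)
[4] create(a) — a=4 c=0,1,2,3 (map FFFFF...........)
[5] create(b) — a=4 b=5 c=0,1,2,3 (map FFFFFF..........)
[6] unlink(c) — a=4 b=5 (map ....FF..........)
[7] append(a, 1) — a=4,0 b=5 (map F...FF..........)

bitmap = F...FF..........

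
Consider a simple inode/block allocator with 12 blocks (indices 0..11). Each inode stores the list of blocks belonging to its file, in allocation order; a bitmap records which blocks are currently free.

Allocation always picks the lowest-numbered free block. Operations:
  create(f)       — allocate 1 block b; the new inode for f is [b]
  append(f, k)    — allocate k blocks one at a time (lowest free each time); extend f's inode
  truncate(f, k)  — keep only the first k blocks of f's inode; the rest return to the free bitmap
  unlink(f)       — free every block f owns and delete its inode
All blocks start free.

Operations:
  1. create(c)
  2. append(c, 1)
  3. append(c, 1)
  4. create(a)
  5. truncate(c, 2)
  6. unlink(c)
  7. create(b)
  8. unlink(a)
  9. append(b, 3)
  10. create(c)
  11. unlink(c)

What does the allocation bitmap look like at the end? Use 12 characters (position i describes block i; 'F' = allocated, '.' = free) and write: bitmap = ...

bitmap = FFFF........

[1] create(c) — c=0 (map F...........)
[2] append(c, 1) — c=0,1 (map FF..........)
[3] append(c, 1) — c=0,1,2 (map FFF.........)
[4] create(a) — a=3 c=0,1,2 (map FFFF........)
[5] truncate(c, 2) — a=3 c=0,1 (map FF.F........)
[6] unlink(c) — a=3 (map ...F........)
[7] create(b) — a=3 b=0 (map F..F........)
[8] unlink(a) — b=0 (map F...........)
[9] append(b, 3) — b=0,1,2,3 (map FFFF........)
[10] create(c) — b=0,1,2,3 c=4 (map FFFFF.......)
[11] unlink(c) — b=0,1,2,3 (map FFFF........)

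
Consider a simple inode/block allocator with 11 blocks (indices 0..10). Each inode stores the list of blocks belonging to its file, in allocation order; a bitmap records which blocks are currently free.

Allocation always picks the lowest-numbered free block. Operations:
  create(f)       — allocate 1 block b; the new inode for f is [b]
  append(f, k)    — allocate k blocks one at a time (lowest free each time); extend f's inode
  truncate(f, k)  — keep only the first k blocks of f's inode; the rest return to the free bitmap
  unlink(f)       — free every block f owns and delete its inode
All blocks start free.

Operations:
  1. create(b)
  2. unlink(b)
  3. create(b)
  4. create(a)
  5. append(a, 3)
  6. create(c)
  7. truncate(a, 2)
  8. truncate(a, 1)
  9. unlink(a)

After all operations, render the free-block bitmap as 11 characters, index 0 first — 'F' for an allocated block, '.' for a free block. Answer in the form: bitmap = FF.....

create(b): bitmap=F.......... | b=[0]
unlink(b): bitmap=........... | 
create(b): bitmap=F.......... | b=[0]
create(a): bitmap=FF......... | a=[1] b=[0]
append(a, 3): bitmap=FFFFF...... | a=[1, 2, 3, 4] b=[0]
create(c): bitmap=FFFFFF..... | a=[1, 2, 3, 4] b=[0] c=[5]
truncate(a, 2): bitmap=FFF..F..... | a=[1, 2] b=[0] c=[5]
truncate(a, 1): bitmap=FF...F..... | a=[1] b=[0] c=[5]
unlink(a): bitmap=F....F..... | b=[0] c=[5]

bitmap = F....F.....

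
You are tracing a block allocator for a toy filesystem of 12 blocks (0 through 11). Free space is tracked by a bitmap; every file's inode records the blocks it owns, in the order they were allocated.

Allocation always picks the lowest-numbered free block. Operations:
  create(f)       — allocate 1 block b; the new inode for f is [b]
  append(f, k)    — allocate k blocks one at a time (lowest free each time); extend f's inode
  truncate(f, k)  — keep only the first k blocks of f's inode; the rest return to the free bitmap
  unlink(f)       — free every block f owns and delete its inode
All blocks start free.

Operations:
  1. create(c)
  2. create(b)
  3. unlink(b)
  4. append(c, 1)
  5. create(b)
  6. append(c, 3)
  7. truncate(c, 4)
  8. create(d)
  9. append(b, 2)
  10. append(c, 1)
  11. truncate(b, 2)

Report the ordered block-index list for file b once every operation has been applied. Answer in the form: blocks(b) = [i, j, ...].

  1. create(c)  ⇒  F...........  {c→[0]}
  2. create(b)  ⇒  FF..........  {b→[1]; c→[0]}
  3. unlink(b)  ⇒  F...........  {c→[0]}
  4. append(c, 1)  ⇒  FF..........  {c→[0, 1]}
  5. create(b)  ⇒  FFF.........  {b→[2]; c→[0, 1]}
  6. append(c, 3)  ⇒  FFFFFF......  {b→[2]; c→[0, 1, 3, 4, 5]}
  7. truncate(c, 4)  ⇒  FFFFF.......  {b→[2]; c→[0, 1, 3, 4]}
  8. create(d)  ⇒  FFFFFF......  {b→[2]; c→[0, 1, 3, 4]; d→[5]}
  9. append(b, 2)  ⇒  FFFFFFFF....  {b→[2, 6, 7]; c→[0, 1, 3, 4]; d→[5]}
  10. append(c, 1)  ⇒  FFFFFFFFF...  {b→[2, 6, 7]; c→[0, 1, 3, 4, 8]; d→[5]}
  11. truncate(b, 2)  ⇒  FFFFFFF.F...  {b→[2, 6]; c→[0, 1, 3, 4, 8]; d→[5]}

blocks(b) = [2, 6]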